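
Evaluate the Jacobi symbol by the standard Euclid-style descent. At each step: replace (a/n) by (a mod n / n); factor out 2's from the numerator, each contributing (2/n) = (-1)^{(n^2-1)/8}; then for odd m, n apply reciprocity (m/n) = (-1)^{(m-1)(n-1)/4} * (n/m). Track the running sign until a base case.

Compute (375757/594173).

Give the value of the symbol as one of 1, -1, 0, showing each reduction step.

reciprocity: (375757/594173) = +1·(594173/375757) since 375757 mod 4 = 1, 594173 mod 4 = 1; sign now +1
(594173/375757) = (218416/375757)   [reduce mod 375757]
218416 = 2^4·13651; (2/375757) = -1 since 375757 mod 8 = 5, so (218416/375757) = (-1)^4·(13651/375757); sign now +1
reciprocity: (13651/375757) = +1·(375757/13651) since 13651 mod 4 = 3, 375757 mod 4 = 1; sign now +1
(375757/13651) = (7180/13651)   [reduce mod 13651]
7180 = 2^2·1795; (2/13651) = -1 since 13651 mod 8 = 3, so (7180/13651) = (-1)^2·(1795/13651); sign now +1
reciprocity: (1795/13651) = -1·(13651/1795) since 1795 mod 4 = 3, 13651 mod 4 = 3; sign now -1
(13651/1795) = (1086/1795)   [reduce mod 1795]
1086 = 2^1·543; (2/1795) = -1 since 1795 mod 8 = 3, so (1086/1795) = (-1)^1·(543/1795); sign now +1
reciprocity: (543/1795) = -1·(1795/543) since 543 mod 4 = 3, 1795 mod 4 = 3; sign now -1
(1795/543) = (166/543)   [reduce mod 543]
166 = 2^1·83; (2/543) = +1 since 543 mod 8 = 7, so (166/543) = (+1)^1·(83/543); sign now -1
reciprocity: (83/543) = -1·(543/83) since 83 mod 4 = 3, 543 mod 4 = 3; sign now +1
(543/83) = (45/83)   [reduce mod 83]
reciprocity: (45/83) = +1·(83/45) since 45 mod 4 = 1, 83 mod 4 = 3; sign now +1
(83/45) = (38/45)   [reduce mod 45]
38 = 2^1·19; (2/45) = -1 since 45 mod 8 = 5, so (38/45) = (-1)^1·(19/45); sign now -1
reciprocity: (19/45) = +1·(45/19) since 19 mod 4 = 3, 45 mod 4 = 1; sign now -1
(45/19) = (7/19)   [reduce mod 19]
reciprocity: (7/19) = -1·(19/7) since 7 mod 4 = 3, 19 mod 4 = 3; sign now +1
(19/7) = (5/7)   [reduce mod 7]
reciprocity: (5/7) = +1·(7/5) since 5 mod 4 = 1, 7 mod 4 = 3; sign now +1
(7/5) = (2/5)   [reduce mod 5]
2 = 2^1·1; (2/5) = -1 since 5 mod 8 = 5, so (2/5) = (-1)^1·(1/5); sign now -1
(1/5) = 1; final value = sign = -1

-1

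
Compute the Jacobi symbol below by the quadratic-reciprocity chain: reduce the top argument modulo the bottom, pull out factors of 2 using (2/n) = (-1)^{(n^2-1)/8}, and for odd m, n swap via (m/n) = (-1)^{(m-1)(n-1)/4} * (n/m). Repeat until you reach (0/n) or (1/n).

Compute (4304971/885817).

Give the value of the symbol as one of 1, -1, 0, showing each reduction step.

(4304971/885817): 4304971 mod 885817 = 761703, so (4304971/885817) = (761703/885817)
flip (761703/885817) -> (885817/761703): both odd, 761703 mod 4 = 3, 885817 mod 4 = 1, so the flip contributes +1; sign now +1
(885817/761703): 885817 mod 761703 = 124114, so (885817/761703) = (124114/761703)
factor out 2^1: 124114 = 2^1·62057; with 761703 mod 8 = 7, (2/761703) = +1; sign now +1; continue with (62057/761703)
flip (62057/761703) -> (761703/62057): both odd, 62057 mod 4 = 1, 761703 mod 4 = 3, so the flip contributes +1; sign now +1
(761703/62057): 761703 mod 62057 = 17019, so (761703/62057) = (17019/62057)
flip (17019/62057) -> (62057/17019): both odd, 17019 mod 4 = 3, 62057 mod 4 = 1, so the flip contributes +1; sign now +1
(62057/17019): 62057 mod 17019 = 11000, so (62057/17019) = (11000/17019)
factor out 2^3: 11000 = 2^3·1375; with 17019 mod 8 = 3, (2/17019) = -1; sign now -1; continue with (1375/17019)
flip (1375/17019) -> (17019/1375): both odd, 1375 mod 4 = 3, 17019 mod 4 = 3, so the flip contributes -1; sign now +1
(17019/1375): 17019 mod 1375 = 519, so (17019/1375) = (519/1375)
flip (519/1375) -> (1375/519): both odd, 519 mod 4 = 3, 1375 mod 4 = 3, so the flip contributes -1; sign now -1
(1375/519): 1375 mod 519 = 337, so (1375/519) = (337/519)
flip (337/519) -> (519/337): both odd, 337 mod 4 = 1, 519 mod 4 = 3, so the flip contributes +1; sign now -1
(519/337): 519 mod 337 = 182, so (519/337) = (182/337)
factor out 2^1: 182 = 2^1·91; with 337 mod 8 = 1, (2/337) = +1; sign now -1; continue with (91/337)
flip (91/337) -> (337/91): both odd, 91 mod 4 = 3, 337 mod 4 = 1, so the flip contributes +1; sign now -1
(337/91): 337 mod 91 = 64, so (337/91) = (64/91)
factor out 2^6: 64 = 2^6·1; with 91 mod 8 = 3, (2/91) = -1; sign now -1; continue with (1/91)
reached (1/91) = 1, so the symbol is -1

-1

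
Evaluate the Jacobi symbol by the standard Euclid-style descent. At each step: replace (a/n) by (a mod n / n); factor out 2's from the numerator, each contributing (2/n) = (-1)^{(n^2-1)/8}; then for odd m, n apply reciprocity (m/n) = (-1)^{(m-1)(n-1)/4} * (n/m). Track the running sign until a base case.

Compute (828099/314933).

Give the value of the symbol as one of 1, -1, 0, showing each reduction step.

-1

(828099/314933) = (198233/314933)   [reduce mod 314933]
reciprocity: (198233/314933) = +1·(314933/198233) since 198233 mod 4 = 1, 314933 mod 4 = 1; sign now +1
(314933/198233) = (116700/198233)   [reduce mod 198233]
116700 = 2^2·29175; (2/198233) = +1 since 198233 mod 8 = 1, so (116700/198233) = (+1)^2·(29175/198233); sign now +1
reciprocity: (29175/198233) = +1·(198233/29175) since 29175 mod 4 = 3, 198233 mod 4 = 1; sign now +1
(198233/29175) = (23183/29175)   [reduce mod 29175]
reciprocity: (23183/29175) = -1·(29175/23183) since 23183 mod 4 = 3, 29175 mod 4 = 3; sign now -1
(29175/23183) = (5992/23183)   [reduce mod 23183]
5992 = 2^3·749; (2/23183) = +1 since 23183 mod 8 = 7, so (5992/23183) = (+1)^3·(749/23183); sign now -1
reciprocity: (749/23183) = +1·(23183/749) since 749 mod 4 = 1, 23183 mod 4 = 3; sign now -1
(23183/749) = (713/749)   [reduce mod 749]
reciprocity: (713/749) = +1·(749/713) since 713 mod 4 = 1, 749 mod 4 = 1; sign now -1
(749/713) = (36/713)   [reduce mod 713]
36 = 2^2·9; (2/713) = +1 since 713 mod 8 = 1, so (36/713) = (+1)^2·(9/713); sign now -1
reciprocity: (9/713) = +1·(713/9) since 9 mod 4 = 1, 713 mod 4 = 1; sign now -1
(713/9) = (2/9)   [reduce mod 9]
2 = 2^1·1; (2/9) = +1 since 9 mod 8 = 1, so (2/9) = (+1)^1·(1/9); sign now -1
(1/9) = 1; final value = sign = -1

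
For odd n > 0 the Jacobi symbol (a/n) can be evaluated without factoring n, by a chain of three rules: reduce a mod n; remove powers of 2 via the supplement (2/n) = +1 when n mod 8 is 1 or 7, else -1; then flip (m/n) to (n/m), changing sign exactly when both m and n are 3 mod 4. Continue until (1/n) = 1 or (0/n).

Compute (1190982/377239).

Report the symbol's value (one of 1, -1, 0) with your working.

1

(1190982/377239) = (59265/377239)   [reduce mod 377239]
reciprocity: (59265/377239) = +1·(377239/59265) since 59265 mod 4 = 1, 377239 mod 4 = 3; sign now +1
(377239/59265) = (21649/59265)   [reduce mod 59265]
reciprocity: (21649/59265) = +1·(59265/21649) since 21649 mod 4 = 1, 59265 mod 4 = 1; sign now +1
(59265/21649) = (15967/21649)   [reduce mod 21649]
reciprocity: (15967/21649) = +1·(21649/15967) since 15967 mod 4 = 3, 21649 mod 4 = 1; sign now +1
(21649/15967) = (5682/15967)   [reduce mod 15967]
5682 = 2^1·2841; (2/15967) = +1 since 15967 mod 8 = 7, so (5682/15967) = (+1)^1·(2841/15967); sign now +1
reciprocity: (2841/15967) = +1·(15967/2841) since 2841 mod 4 = 1, 15967 mod 4 = 3; sign now +1
(15967/2841) = (1762/2841)   [reduce mod 2841]
1762 = 2^1·881; (2/2841) = +1 since 2841 mod 8 = 1, so (1762/2841) = (+1)^1·(881/2841); sign now +1
reciprocity: (881/2841) = +1·(2841/881) since 881 mod 4 = 1, 2841 mod 4 = 1; sign now +1
(2841/881) = (198/881)   [reduce mod 881]
198 = 2^1·99; (2/881) = +1 since 881 mod 8 = 1, so (198/881) = (+1)^1·(99/881); sign now +1
reciprocity: (99/881) = +1·(881/99) since 99 mod 4 = 3, 881 mod 4 = 1; sign now +1
(881/99) = (89/99)   [reduce mod 99]
reciprocity: (89/99) = +1·(99/89) since 89 mod 4 = 1, 99 mod 4 = 3; sign now +1
(99/89) = (10/89)   [reduce mod 89]
10 = 2^1·5; (2/89) = +1 since 89 mod 8 = 1, so (10/89) = (+1)^1·(5/89); sign now +1
reciprocity: (5/89) = +1·(89/5) since 5 mod 4 = 1, 89 mod 4 = 1; sign now +1
(89/5) = (4/5)   [reduce mod 5]
4 = 2^2·1; (2/5) = -1 since 5 mod 8 = 5, so (4/5) = (-1)^2·(1/5); sign now +1
(1/5) = 1; final value = sign = +1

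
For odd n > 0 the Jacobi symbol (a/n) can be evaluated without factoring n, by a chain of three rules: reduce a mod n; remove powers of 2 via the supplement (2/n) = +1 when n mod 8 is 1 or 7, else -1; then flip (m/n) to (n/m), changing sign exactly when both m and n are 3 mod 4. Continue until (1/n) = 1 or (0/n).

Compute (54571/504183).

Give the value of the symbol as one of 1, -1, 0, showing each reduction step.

reciprocity: (54571/504183) = -1·(504183/54571) since 54571 mod 4 = 3, 504183 mod 4 = 3; sign now -1
(504183/54571) = (13044/54571)   [reduce mod 54571]
13044 = 2^2·3261; (2/54571) = -1 since 54571 mod 8 = 3, so (13044/54571) = (-1)^2·(3261/54571); sign now -1
reciprocity: (3261/54571) = +1·(54571/3261) since 3261 mod 4 = 1, 54571 mod 4 = 3; sign now -1
(54571/3261) = (2395/3261)   [reduce mod 3261]
reciprocity: (2395/3261) = +1·(3261/2395) since 2395 mod 4 = 3, 3261 mod 4 = 1; sign now -1
(3261/2395) = (866/2395)   [reduce mod 2395]
866 = 2^1·433; (2/2395) = -1 since 2395 mod 8 = 3, so (866/2395) = (-1)^1·(433/2395); sign now +1
reciprocity: (433/2395) = +1·(2395/433) since 433 mod 4 = 1, 2395 mod 4 = 3; sign now +1
(2395/433) = (230/433)   [reduce mod 433]
230 = 2^1·115; (2/433) = +1 since 433 mod 8 = 1, so (230/433) = (+1)^1·(115/433); sign now +1
reciprocity: (115/433) = +1·(433/115) since 115 mod 4 = 3, 433 mod 4 = 1; sign now +1
(433/115) = (88/115)   [reduce mod 115]
88 = 2^3·11; (2/115) = -1 since 115 mod 8 = 3, so (88/115) = (-1)^3·(11/115); sign now -1
reciprocity: (11/115) = -1·(115/11) since 11 mod 4 = 3, 115 mod 4 = 3; sign now +1
(115/11) = (5/11)   [reduce mod 11]
reciprocity: (5/11) = +1·(11/5) since 5 mod 4 = 1, 11 mod 4 = 3; sign now +1
(11/5) = (1/5)   [reduce mod 5]
(1/5) = 1; final value = sign = +1

1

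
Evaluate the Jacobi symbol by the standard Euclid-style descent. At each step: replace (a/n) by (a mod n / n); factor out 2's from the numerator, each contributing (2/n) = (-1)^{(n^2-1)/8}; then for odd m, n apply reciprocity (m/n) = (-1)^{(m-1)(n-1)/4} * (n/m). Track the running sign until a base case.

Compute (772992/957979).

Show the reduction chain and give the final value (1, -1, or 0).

772992 = 2^7·6039; (2/957979) = -1 since 957979 mod 8 = 3, so (772992/957979) = (-1)^7·(6039/957979); sign now -1
reciprocity: (6039/957979) = -1·(957979/6039) since 6039 mod 4 = 3, 957979 mod 4 = 3; sign now +1
(957979/6039) = (3817/6039)   [reduce mod 6039]
reciprocity: (3817/6039) = +1·(6039/3817) since 3817 mod 4 = 1, 6039 mod 4 = 3; sign now +1
(6039/3817) = (2222/3817)   [reduce mod 3817]
2222 = 2^1·1111; (2/3817) = +1 since 3817 mod 8 = 1, so (2222/3817) = (+1)^1·(1111/3817); sign now +1
reciprocity: (1111/3817) = +1·(3817/1111) since 1111 mod 4 = 3, 3817 mod 4 = 1; sign now +1
(3817/1111) = (484/1111)   [reduce mod 1111]
484 = 2^2·121; (2/1111) = +1 since 1111 mod 8 = 7, so (484/1111) = (+1)^2·(121/1111); sign now +1
reciprocity: (121/1111) = +1·(1111/121) since 121 mod 4 = 1, 1111 mod 4 = 3; sign now +1
(1111/121) = (22/121)   [reduce mod 121]
22 = 2^1·11; (2/121) = +1 since 121 mod 8 = 1, so (22/121) = (+1)^1·(11/121); sign now +1
reciprocity: (11/121) = +1·(121/11) since 11 mod 4 = 3, 121 mod 4 = 1; sign now +1
(121/11) = (0/11)   [reduce mod 11]
(0/11) = 0   [gcd(a, n) > 1]; final value = 0

0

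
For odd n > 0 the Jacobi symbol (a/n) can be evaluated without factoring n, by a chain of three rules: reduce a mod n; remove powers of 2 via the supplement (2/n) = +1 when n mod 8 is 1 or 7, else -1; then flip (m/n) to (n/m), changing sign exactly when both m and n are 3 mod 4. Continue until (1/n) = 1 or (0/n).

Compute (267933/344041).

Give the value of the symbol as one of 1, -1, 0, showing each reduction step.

reciprocity: (267933/344041) = +1·(344041/267933) since 267933 mod 4 = 1, 344041 mod 4 = 1; sign now +1
(344041/267933) = (76108/267933)   [reduce mod 267933]
76108 = 2^2·19027; (2/267933) = -1 since 267933 mod 8 = 5, so (76108/267933) = (-1)^2·(19027/267933); sign now +1
reciprocity: (19027/267933) = +1·(267933/19027) since 19027 mod 4 = 3, 267933 mod 4 = 1; sign now +1
(267933/19027) = (1555/19027)   [reduce mod 19027]
reciprocity: (1555/19027) = -1·(19027/1555) since 1555 mod 4 = 3, 19027 mod 4 = 3; sign now -1
(19027/1555) = (367/1555)   [reduce mod 1555]
reciprocity: (367/1555) = -1·(1555/367) since 367 mod 4 = 3, 1555 mod 4 = 3; sign now +1
(1555/367) = (87/367)   [reduce mod 367]
reciprocity: (87/367) = -1·(367/87) since 87 mod 4 = 3, 367 mod 4 = 3; sign now -1
(367/87) = (19/87)   [reduce mod 87]
reciprocity: (19/87) = -1·(87/19) since 19 mod 4 = 3, 87 mod 4 = 3; sign now +1
(87/19) = (11/19)   [reduce mod 19]
reciprocity: (11/19) = -1·(19/11) since 11 mod 4 = 3, 19 mod 4 = 3; sign now -1
(19/11) = (8/11)   [reduce mod 11]
8 = 2^3·1; (2/11) = -1 since 11 mod 8 = 3, so (8/11) = (-1)^3·(1/11); sign now +1
(1/11) = 1; final value = sign = +1

1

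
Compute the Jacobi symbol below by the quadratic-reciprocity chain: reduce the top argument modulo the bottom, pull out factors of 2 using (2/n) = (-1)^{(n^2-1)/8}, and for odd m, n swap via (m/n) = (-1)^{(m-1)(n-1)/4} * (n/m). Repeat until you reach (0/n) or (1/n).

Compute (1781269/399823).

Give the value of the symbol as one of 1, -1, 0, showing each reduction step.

-1

(1781269/399823) = (181977/399823)   [reduce mod 399823]
reciprocity: (181977/399823) = +1·(399823/181977) since 181977 mod 4 = 1, 399823 mod 4 = 3; sign now +1
(399823/181977) = (35869/181977)   [reduce mod 181977]
reciprocity: (35869/181977) = +1·(181977/35869) since 35869 mod 4 = 1, 181977 mod 4 = 1; sign now +1
(181977/35869) = (2632/35869)   [reduce mod 35869]
2632 = 2^3·329; (2/35869) = -1 since 35869 mod 8 = 5, so (2632/35869) = (-1)^3·(329/35869); sign now -1
reciprocity: (329/35869) = +1·(35869/329) since 329 mod 4 = 1, 35869 mod 4 = 1; sign now -1
(35869/329) = (8/329)   [reduce mod 329]
8 = 2^3·1; (2/329) = +1 since 329 mod 8 = 1, so (8/329) = (+1)^3·(1/329); sign now -1
(1/329) = 1; final value = sign = -1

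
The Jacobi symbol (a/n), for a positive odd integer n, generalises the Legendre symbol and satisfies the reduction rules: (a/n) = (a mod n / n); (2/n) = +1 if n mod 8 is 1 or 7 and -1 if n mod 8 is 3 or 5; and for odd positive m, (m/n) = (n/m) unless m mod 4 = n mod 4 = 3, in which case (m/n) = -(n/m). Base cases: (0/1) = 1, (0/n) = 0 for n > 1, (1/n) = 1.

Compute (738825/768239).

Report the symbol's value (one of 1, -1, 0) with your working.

flip (738825/768239) -> (768239/738825): both odd, 738825 mod 4 = 1, 768239 mod 4 = 3, so the flip contributes +1; sign now +1
(768239/738825): 768239 mod 738825 = 29414, so (768239/738825) = (29414/738825)
factor out 2^1: 29414 = 2^1·14707; with 738825 mod 8 = 1, (2/738825) = +1; sign now +1; continue with (14707/738825)
flip (14707/738825) -> (738825/14707): both odd, 14707 mod 4 = 3, 738825 mod 4 = 1, so the flip contributes +1; sign now +1
(738825/14707): 738825 mod 14707 = 3475, so (738825/14707) = (3475/14707)
flip (3475/14707) -> (14707/3475): both odd, 3475 mod 4 = 3, 14707 mod 4 = 3, so the flip contributes -1; sign now -1
(14707/3475): 14707 mod 3475 = 807, so (14707/3475) = (807/3475)
flip (807/3475) -> (3475/807): both odd, 807 mod 4 = 3, 3475 mod 4 = 3, so the flip contributes -1; sign now +1
(3475/807): 3475 mod 807 = 247, so (3475/807) = (247/807)
flip (247/807) -> (807/247): both odd, 247 mod 4 = 3, 807 mod 4 = 3, so the flip contributes -1; sign now -1
(807/247): 807 mod 247 = 66, so (807/247) = (66/247)
factor out 2^1: 66 = 2^1·33; with 247 mod 8 = 7, (2/247) = +1; sign now -1; continue with (33/247)
flip (33/247) -> (247/33): both odd, 33 mod 4 = 1, 247 mod 4 = 3, so the flip contributes +1; sign now -1
(247/33): 247 mod 33 = 16, so (247/33) = (16/33)
factor out 2^4: 16 = 2^4·1; with 33 mod 8 = 1, (2/33) = +1; sign now -1; continue with (1/33)
reached (1/33) = 1, so the symbol is -1

-1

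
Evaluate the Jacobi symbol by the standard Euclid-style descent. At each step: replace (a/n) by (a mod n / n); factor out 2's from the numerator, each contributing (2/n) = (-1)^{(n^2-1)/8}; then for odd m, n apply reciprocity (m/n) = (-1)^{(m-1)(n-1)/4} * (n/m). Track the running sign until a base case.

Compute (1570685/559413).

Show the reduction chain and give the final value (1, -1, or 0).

(1570685/559413): 1570685 mod 559413 = 451859, so (1570685/559413) = (451859/559413)
flip (451859/559413) -> (559413/451859): both odd, 451859 mod 4 = 3, 559413 mod 4 = 1, so the flip contributes +1; sign now +1
(559413/451859): 559413 mod 451859 = 107554, so (559413/451859) = (107554/451859)
factor out 2^1: 107554 = 2^1·53777; with 451859 mod 8 = 3, (2/451859) = -1; sign now -1; continue with (53777/451859)
flip (53777/451859) -> (451859/53777): both odd, 53777 mod 4 = 1, 451859 mod 4 = 3, so the flip contributes +1; sign now -1
(451859/53777): 451859 mod 53777 = 21643, so (451859/53777) = (21643/53777)
flip (21643/53777) -> (53777/21643): both odd, 21643 mod 4 = 3, 53777 mod 4 = 1, so the flip contributes +1; sign now -1
(53777/21643): 53777 mod 21643 = 10491, so (53777/21643) = (10491/21643)
flip (10491/21643) -> (21643/10491): both odd, 10491 mod 4 = 3, 21643 mod 4 = 3, so the flip contributes -1; sign now +1
(21643/10491): 21643 mod 10491 = 661, so (21643/10491) = (661/10491)
flip (661/10491) -> (10491/661): both odd, 661 mod 4 = 1, 10491 mod 4 = 3, so the flip contributes +1; sign now +1
(10491/661): 10491 mod 661 = 576, so (10491/661) = (576/661)
factor out 2^6: 576 = 2^6·9; with 661 mod 8 = 5, (2/661) = -1; sign now +1; continue with (9/661)
flip (9/661) -> (661/9): both odd, 9 mod 4 = 1, 661 mod 4 = 1, so the flip contributes +1; sign now +1
(661/9): 661 mod 9 = 4, so (661/9) = (4/9)
factor out 2^2: 4 = 2^2·1; with 9 mod 8 = 1, (2/9) = +1; sign now +1; continue with (1/9)
reached (1/9) = 1, so the symbol is +1

1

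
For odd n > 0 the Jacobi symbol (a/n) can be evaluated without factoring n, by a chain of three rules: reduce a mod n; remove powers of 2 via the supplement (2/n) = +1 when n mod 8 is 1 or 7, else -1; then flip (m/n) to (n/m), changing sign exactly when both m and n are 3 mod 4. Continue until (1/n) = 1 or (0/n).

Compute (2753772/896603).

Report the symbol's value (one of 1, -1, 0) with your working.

-1

(2753772/896603) = (63963/896603)   [reduce mod 896603]
reciprocity: (63963/896603) = -1·(896603/63963) since 63963 mod 4 = 3, 896603 mod 4 = 3; sign now -1
(896603/63963) = (1121/63963)   [reduce mod 63963]
reciprocity: (1121/63963) = +1·(63963/1121) since 1121 mod 4 = 1, 63963 mod 4 = 3; sign now -1
(63963/1121) = (66/1121)   [reduce mod 1121]
66 = 2^1·33; (2/1121) = +1 since 1121 mod 8 = 1, so (66/1121) = (+1)^1·(33/1121); sign now -1
reciprocity: (33/1121) = +1·(1121/33) since 33 mod 4 = 1, 1121 mod 4 = 1; sign now -1
(1121/33) = (32/33)   [reduce mod 33]
32 = 2^5·1; (2/33) = +1 since 33 mod 8 = 1, so (32/33) = (+1)^5·(1/33); sign now -1
(1/33) = 1; final value = sign = -1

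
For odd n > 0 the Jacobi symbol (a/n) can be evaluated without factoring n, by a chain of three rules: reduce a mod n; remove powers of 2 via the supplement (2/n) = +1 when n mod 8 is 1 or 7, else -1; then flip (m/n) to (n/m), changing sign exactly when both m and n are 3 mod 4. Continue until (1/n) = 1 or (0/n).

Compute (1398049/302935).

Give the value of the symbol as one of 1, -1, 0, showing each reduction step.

-1

(1398049/302935) = (186309/302935)   [reduce mod 302935]
reciprocity: (186309/302935) = +1·(302935/186309) since 186309 mod 4 = 1, 302935 mod 4 = 3; sign now +1
(302935/186309) = (116626/186309)   [reduce mod 186309]
116626 = 2^1·58313; (2/186309) = -1 since 186309 mod 8 = 5, so (116626/186309) = (-1)^1·(58313/186309); sign now -1
reciprocity: (58313/186309) = +1·(186309/58313) since 58313 mod 4 = 1, 186309 mod 4 = 1; sign now -1
(186309/58313) = (11370/58313)   [reduce mod 58313]
11370 = 2^1·5685; (2/58313) = +1 since 58313 mod 8 = 1, so (11370/58313) = (+1)^1·(5685/58313); sign now -1
reciprocity: (5685/58313) = +1·(58313/5685) since 5685 mod 4 = 1, 58313 mod 4 = 1; sign now -1
(58313/5685) = (1463/5685)   [reduce mod 5685]
reciprocity: (1463/5685) = +1·(5685/1463) since 1463 mod 4 = 3, 5685 mod 4 = 1; sign now -1
(5685/1463) = (1296/1463)   [reduce mod 1463]
1296 = 2^4·81; (2/1463) = +1 since 1463 mod 8 = 7, so (1296/1463) = (+1)^4·(81/1463); sign now -1
reciprocity: (81/1463) = +1·(1463/81) since 81 mod 4 = 1, 1463 mod 4 = 3; sign now -1
(1463/81) = (5/81)   [reduce mod 81]
reciprocity: (5/81) = +1·(81/5) since 5 mod 4 = 1, 81 mod 4 = 1; sign now -1
(81/5) = (1/5)   [reduce mod 5]
(1/5) = 1; final value = sign = -1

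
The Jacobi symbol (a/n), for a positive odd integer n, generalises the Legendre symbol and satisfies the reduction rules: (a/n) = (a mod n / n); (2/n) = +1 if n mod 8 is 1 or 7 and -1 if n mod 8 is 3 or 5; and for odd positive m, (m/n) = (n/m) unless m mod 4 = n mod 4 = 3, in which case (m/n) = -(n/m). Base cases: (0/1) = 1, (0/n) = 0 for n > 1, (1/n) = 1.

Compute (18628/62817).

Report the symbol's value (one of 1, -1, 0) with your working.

18628 = 2^2·4657; (2/62817) = +1 since 62817 mod 8 = 1, so (18628/62817) = (+1)^2·(4657/62817); sign now +1
reciprocity: (4657/62817) = +1·(62817/4657) since 4657 mod 4 = 1, 62817 mod 4 = 1; sign now +1
(62817/4657) = (2276/4657)   [reduce mod 4657]
2276 = 2^2·569; (2/4657) = +1 since 4657 mod 8 = 1, so (2276/4657) = (+1)^2·(569/4657); sign now +1
reciprocity: (569/4657) = +1·(4657/569) since 569 mod 4 = 1, 4657 mod 4 = 1; sign now +1
(4657/569) = (105/569)   [reduce mod 569]
reciprocity: (105/569) = +1·(569/105) since 105 mod 4 = 1, 569 mod 4 = 1; sign now +1
(569/105) = (44/105)   [reduce mod 105]
44 = 2^2·11; (2/105) = +1 since 105 mod 8 = 1, so (44/105) = (+1)^2·(11/105); sign now +1
reciprocity: (11/105) = +1·(105/11) since 11 mod 4 = 3, 105 mod 4 = 1; sign now +1
(105/11) = (6/11)   [reduce mod 11]
6 = 2^1·3; (2/11) = -1 since 11 mod 8 = 3, so (6/11) = (-1)^1·(3/11); sign now -1
reciprocity: (3/11) = -1·(11/3) since 3 mod 4 = 3, 11 mod 4 = 3; sign now +1
(11/3) = (2/3)   [reduce mod 3]
2 = 2^1·1; (2/3) = -1 since 3 mod 8 = 3, so (2/3) = (-1)^1·(1/3); sign now -1
(1/3) = 1; final value = sign = -1

-1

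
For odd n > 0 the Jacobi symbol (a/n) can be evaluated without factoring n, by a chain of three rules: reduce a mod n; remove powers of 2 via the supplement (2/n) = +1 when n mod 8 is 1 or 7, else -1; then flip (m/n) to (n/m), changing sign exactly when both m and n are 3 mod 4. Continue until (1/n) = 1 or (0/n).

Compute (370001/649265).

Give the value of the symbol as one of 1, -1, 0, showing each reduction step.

-1

reciprocity: (370001/649265) = +1·(649265/370001) since 370001 mod 4 = 1, 649265 mod 4 = 1; sign now +1
(649265/370001) = (279264/370001)   [reduce mod 370001]
279264 = 2^5·8727; (2/370001) = +1 since 370001 mod 8 = 1, so (279264/370001) = (+1)^5·(8727/370001); sign now +1
reciprocity: (8727/370001) = +1·(370001/8727) since 8727 mod 4 = 3, 370001 mod 4 = 1; sign now +1
(370001/8727) = (3467/8727)   [reduce mod 8727]
reciprocity: (3467/8727) = -1·(8727/3467) since 3467 mod 4 = 3, 8727 mod 4 = 3; sign now -1
(8727/3467) = (1793/3467)   [reduce mod 3467]
reciprocity: (1793/3467) = +1·(3467/1793) since 1793 mod 4 = 1, 3467 mod 4 = 3; sign now -1
(3467/1793) = (1674/1793)   [reduce mod 1793]
1674 = 2^1·837; (2/1793) = +1 since 1793 mod 8 = 1, so (1674/1793) = (+1)^1·(837/1793); sign now -1
reciprocity: (837/1793) = +1·(1793/837) since 837 mod 4 = 1, 1793 mod 4 = 1; sign now -1
(1793/837) = (119/837)   [reduce mod 837]
reciprocity: (119/837) = +1·(837/119) since 119 mod 4 = 3, 837 mod 4 = 1; sign now -1
(837/119) = (4/119)   [reduce mod 119]
4 = 2^2·1; (2/119) = +1 since 119 mod 8 = 7, so (4/119) = (+1)^2·(1/119); sign now -1
(1/119) = 1; final value = sign = -1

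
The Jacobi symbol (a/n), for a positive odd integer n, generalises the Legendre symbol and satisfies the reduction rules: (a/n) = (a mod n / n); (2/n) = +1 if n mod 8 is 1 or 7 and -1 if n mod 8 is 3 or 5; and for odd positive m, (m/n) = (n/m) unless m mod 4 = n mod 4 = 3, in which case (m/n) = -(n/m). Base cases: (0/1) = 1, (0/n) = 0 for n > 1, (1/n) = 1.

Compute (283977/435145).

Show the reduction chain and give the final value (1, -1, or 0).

reciprocity: (283977/435145) = +1·(435145/283977) since 283977 mod 4 = 1, 435145 mod 4 = 1; sign now +1
(435145/283977) = (151168/283977)   [reduce mod 283977]
151168 = 2^7·1181; (2/283977) = +1 since 283977 mod 8 = 1, so (151168/283977) = (+1)^7·(1181/283977); sign now +1
reciprocity: (1181/283977) = +1·(283977/1181) since 1181 mod 4 = 1, 283977 mod 4 = 1; sign now +1
(283977/1181) = (537/1181)   [reduce mod 1181]
reciprocity: (537/1181) = +1·(1181/537) since 537 mod 4 = 1, 1181 mod 4 = 1; sign now +1
(1181/537) = (107/537)   [reduce mod 537]
reciprocity: (107/537) = +1·(537/107) since 107 mod 4 = 3, 537 mod 4 = 1; sign now +1
(537/107) = (2/107)   [reduce mod 107]
2 = 2^1·1; (2/107) = -1 since 107 mod 8 = 3, so (2/107) = (-1)^1·(1/107); sign now -1
(1/107) = 1; final value = sign = -1

-1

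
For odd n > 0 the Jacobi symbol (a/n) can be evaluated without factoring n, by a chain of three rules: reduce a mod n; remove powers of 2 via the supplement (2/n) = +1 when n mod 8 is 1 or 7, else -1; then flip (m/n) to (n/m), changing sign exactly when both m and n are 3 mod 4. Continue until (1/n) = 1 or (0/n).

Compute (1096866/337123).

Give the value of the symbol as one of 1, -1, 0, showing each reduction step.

(1096866/337123): 1096866 mod 337123 = 85497, so (1096866/337123) = (85497/337123)
flip (85497/337123) -> (337123/85497): both odd, 85497 mod 4 = 1, 337123 mod 4 = 3, so the flip contributes +1; sign now +1
(337123/85497): 337123 mod 85497 = 80632, so (337123/85497) = (80632/85497)
factor out 2^3: 80632 = 2^3·10079; with 85497 mod 8 = 1, (2/85497) = +1; sign now +1; continue with (10079/85497)
flip (10079/85497) -> (85497/10079): both odd, 10079 mod 4 = 3, 85497 mod 4 = 1, so the flip contributes +1; sign now +1
(85497/10079): 85497 mod 10079 = 4865, so (85497/10079) = (4865/10079)
flip (4865/10079) -> (10079/4865): both odd, 4865 mod 4 = 1, 10079 mod 4 = 3, so the flip contributes +1; sign now +1
(10079/4865): 10079 mod 4865 = 349, so (10079/4865) = (349/4865)
flip (349/4865) -> (4865/349): both odd, 349 mod 4 = 1, 4865 mod 4 = 1, so the flip contributes +1; sign now +1
(4865/349): 4865 mod 349 = 328, so (4865/349) = (328/349)
factor out 2^3: 328 = 2^3·41; with 349 mod 8 = 5, (2/349) = -1; sign now -1; continue with (41/349)
flip (41/349) -> (349/41): both odd, 41 mod 4 = 1, 349 mod 4 = 1, so the flip contributes +1; sign now -1
(349/41): 349 mod 41 = 21, so (349/41) = (21/41)
flip (21/41) -> (41/21): both odd, 21 mod 4 = 1, 41 mod 4 = 1, so the flip contributes +1; sign now -1
(41/21): 41 mod 21 = 20, so (41/21) = (20/21)
factor out 2^2: 20 = 2^2·5; with 21 mod 8 = 5, (2/21) = -1; sign now -1; continue with (5/21)
flip (5/21) -> (21/5): both odd, 5 mod 4 = 1, 21 mod 4 = 1, so the flip contributes +1; sign now -1
(21/5): 21 mod 5 = 1, so (21/5) = (1/5)
reached (1/5) = 1, so the symbol is -1

-1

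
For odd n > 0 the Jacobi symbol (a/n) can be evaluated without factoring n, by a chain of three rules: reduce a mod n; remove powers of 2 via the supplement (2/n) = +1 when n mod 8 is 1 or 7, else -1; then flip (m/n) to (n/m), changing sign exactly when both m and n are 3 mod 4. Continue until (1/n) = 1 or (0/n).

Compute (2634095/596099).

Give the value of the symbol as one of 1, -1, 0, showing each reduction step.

-1

(2634095/596099): 2634095 mod 596099 = 249699, so (2634095/596099) = (249699/596099)
flip (249699/596099) -> (596099/249699): both odd, 249699 mod 4 = 3, 596099 mod 4 = 3, so the flip contributes -1; sign now -1
(596099/249699): 596099 mod 249699 = 96701, so (596099/249699) = (96701/249699)
flip (96701/249699) -> (249699/96701): both odd, 96701 mod 4 = 1, 249699 mod 4 = 3, so the flip contributes +1; sign now -1
(249699/96701): 249699 mod 96701 = 56297, so (249699/96701) = (56297/96701)
flip (56297/96701) -> (96701/56297): both odd, 56297 mod 4 = 1, 96701 mod 4 = 1, so the flip contributes +1; sign now -1
(96701/56297): 96701 mod 56297 = 40404, so (96701/56297) = (40404/56297)
factor out 2^2: 40404 = 2^2·10101; with 56297 mod 8 = 1, (2/56297) = +1; sign now -1; continue with (10101/56297)
flip (10101/56297) -> (56297/10101): both odd, 10101 mod 4 = 1, 56297 mod 4 = 1, so the flip contributes +1; sign now -1
(56297/10101): 56297 mod 10101 = 5792, so (56297/10101) = (5792/10101)
factor out 2^5: 5792 = 2^5·181; with 10101 mod 8 = 5, (2/10101) = -1; sign now +1; continue with (181/10101)
flip (181/10101) -> (10101/181): both odd, 181 mod 4 = 1, 10101 mod 4 = 1, so the flip contributes +1; sign now +1
(10101/181): 10101 mod 181 = 146, so (10101/181) = (146/181)
factor out 2^1: 146 = 2^1·73; with 181 mod 8 = 5, (2/181) = -1; sign now -1; continue with (73/181)
flip (73/181) -> (181/73): both odd, 73 mod 4 = 1, 181 mod 4 = 1, so the flip contributes +1; sign now -1
(181/73): 181 mod 73 = 35, so (181/73) = (35/73)
flip (35/73) -> (73/35): both odd, 35 mod 4 = 3, 73 mod 4 = 1, so the flip contributes +1; sign now -1
(73/35): 73 mod 35 = 3, so (73/35) = (3/35)
flip (3/35) -> (35/3): both odd, 3 mod 4 = 3, 35 mod 4 = 3, so the flip contributes -1; sign now +1
(35/3): 35 mod 3 = 2, so (35/3) = (2/3)
factor out 2^1: 2 = 2^1·1; with 3 mod 8 = 3, (2/3) = -1; sign now -1; continue with (1/3)
reached (1/3) = 1, so the symbol is -1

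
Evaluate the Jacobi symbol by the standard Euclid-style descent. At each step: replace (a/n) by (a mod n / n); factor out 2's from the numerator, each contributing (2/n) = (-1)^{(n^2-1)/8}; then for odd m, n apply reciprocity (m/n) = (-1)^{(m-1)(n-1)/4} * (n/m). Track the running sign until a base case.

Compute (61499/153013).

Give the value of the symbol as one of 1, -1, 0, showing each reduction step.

flip (61499/153013) -> (153013/61499): both odd, 61499 mod 4 = 3, 153013 mod 4 = 1, so the flip contributes +1; sign now +1
(153013/61499): 153013 mod 61499 = 30015, so (153013/61499) = (30015/61499)
flip (30015/61499) -> (61499/30015): both odd, 30015 mod 4 = 3, 61499 mod 4 = 3, so the flip contributes -1; sign now -1
(61499/30015): 61499 mod 30015 = 1469, so (61499/30015) = (1469/30015)
flip (1469/30015) -> (30015/1469): both odd, 1469 mod 4 = 1, 30015 mod 4 = 3, so the flip contributes +1; sign now -1
(30015/1469): 30015 mod 1469 = 635, so (30015/1469) = (635/1469)
flip (635/1469) -> (1469/635): both odd, 635 mod 4 = 3, 1469 mod 4 = 1, so the flip contributes +1; sign now -1
(1469/635): 1469 mod 635 = 199, so (1469/635) = (199/635)
flip (199/635) -> (635/199): both odd, 199 mod 4 = 3, 635 mod 4 = 3, so the flip contributes -1; sign now +1
(635/199): 635 mod 199 = 38, so (635/199) = (38/199)
factor out 2^1: 38 = 2^1·19; with 199 mod 8 = 7, (2/199) = +1; sign now +1; continue with (19/199)
flip (19/199) -> (199/19): both odd, 19 mod 4 = 3, 199 mod 4 = 3, so the flip contributes -1; sign now -1
(199/19): 199 mod 19 = 9, so (199/19) = (9/19)
flip (9/19) -> (19/9): both odd, 9 mod 4 = 1, 19 mod 4 = 3, so the flip contributes +1; sign now -1
(19/9): 19 mod 9 = 1, so (19/9) = (1/9)
reached (1/9) = 1, so the symbol is -1

-1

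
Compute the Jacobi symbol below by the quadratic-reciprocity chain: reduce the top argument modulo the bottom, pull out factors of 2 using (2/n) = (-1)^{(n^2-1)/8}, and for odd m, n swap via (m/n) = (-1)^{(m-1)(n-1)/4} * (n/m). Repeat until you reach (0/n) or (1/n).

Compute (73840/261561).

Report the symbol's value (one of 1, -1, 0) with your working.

73840 = 2^4·4615; (2/261561) = +1 since 261561 mod 8 = 1, so (73840/261561) = (+1)^4·(4615/261561); sign now +1
reciprocity: (4615/261561) = +1·(261561/4615) since 4615 mod 4 = 3, 261561 mod 4 = 1; sign now +1
(261561/4615) = (3121/4615)   [reduce mod 4615]
reciprocity: (3121/4615) = +1·(4615/3121) since 3121 mod 4 = 1, 4615 mod 4 = 3; sign now +1
(4615/3121) = (1494/3121)   [reduce mod 3121]
1494 = 2^1·747; (2/3121) = +1 since 3121 mod 8 = 1, so (1494/3121) = (+1)^1·(747/3121); sign now +1
reciprocity: (747/3121) = +1·(3121/747) since 747 mod 4 = 3, 3121 mod 4 = 1; sign now +1
(3121/747) = (133/747)   [reduce mod 747]
reciprocity: (133/747) = +1·(747/133) since 133 mod 4 = 1, 747 mod 4 = 3; sign now +1
(747/133) = (82/133)   [reduce mod 133]
82 = 2^1·41; (2/133) = -1 since 133 mod 8 = 5, so (82/133) = (-1)^1·(41/133); sign now -1
reciprocity: (41/133) = +1·(133/41) since 41 mod 4 = 1, 133 mod 4 = 1; sign now -1
(133/41) = (10/41)   [reduce mod 41]
10 = 2^1·5; (2/41) = +1 since 41 mod 8 = 1, so (10/41) = (+1)^1·(5/41); sign now -1
reciprocity: (5/41) = +1·(41/5) since 5 mod 4 = 1, 41 mod 4 = 1; sign now -1
(41/5) = (1/5)   [reduce mod 5]
(1/5) = 1; final value = sign = -1

-1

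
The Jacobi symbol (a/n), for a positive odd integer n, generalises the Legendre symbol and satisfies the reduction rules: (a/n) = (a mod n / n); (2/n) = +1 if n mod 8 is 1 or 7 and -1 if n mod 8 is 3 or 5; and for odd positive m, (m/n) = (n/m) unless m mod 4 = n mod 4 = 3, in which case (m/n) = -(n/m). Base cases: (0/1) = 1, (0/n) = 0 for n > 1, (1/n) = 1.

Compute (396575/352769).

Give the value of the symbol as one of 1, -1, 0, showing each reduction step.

(396575/352769): 396575 mod 352769 = 43806, so (396575/352769) = (43806/352769)
factor out 2^1: 43806 = 2^1·21903; with 352769 mod 8 = 1, (2/352769) = +1; sign now +1; continue with (21903/352769)
flip (21903/352769) -> (352769/21903): both odd, 21903 mod 4 = 3, 352769 mod 4 = 1, so the flip contributes +1; sign now +1
(352769/21903): 352769 mod 21903 = 2321, so (352769/21903) = (2321/21903)
flip (2321/21903) -> (21903/2321): both odd, 2321 mod 4 = 1, 21903 mod 4 = 3, so the flip contributes +1; sign now +1
(21903/2321): 21903 mod 2321 = 1014, so (21903/2321) = (1014/2321)
factor out 2^1: 1014 = 2^1·507; with 2321 mod 8 = 1, (2/2321) = +1; sign now +1; continue with (507/2321)
flip (507/2321) -> (2321/507): both odd, 507 mod 4 = 3, 2321 mod 4 = 1, so the flip contributes +1; sign now +1
(2321/507): 2321 mod 507 = 293, so (2321/507) = (293/507)
flip (293/507) -> (507/293): both odd, 293 mod 4 = 1, 507 mod 4 = 3, so the flip contributes +1; sign now +1
(507/293): 507 mod 293 = 214, so (507/293) = (214/293)
factor out 2^1: 214 = 2^1·107; with 293 mod 8 = 5, (2/293) = -1; sign now -1; continue with (107/293)
flip (107/293) -> (293/107): both odd, 107 mod 4 = 3, 293 mod 4 = 1, so the flip contributes +1; sign now -1
(293/107): 293 mod 107 = 79, so (293/107) = (79/107)
flip (79/107) -> (107/79): both odd, 79 mod 4 = 3, 107 mod 4 = 3, so the flip contributes -1; sign now +1
(107/79): 107 mod 79 = 28, so (107/79) = (28/79)
factor out 2^2: 28 = 2^2·7; with 79 mod 8 = 7, (2/79) = +1; sign now +1; continue with (7/79)
flip (7/79) -> (79/7): both odd, 7 mod 4 = 3, 79 mod 4 = 3, so the flip contributes -1; sign now -1
(79/7): 79 mod 7 = 2, so (79/7) = (2/7)
factor out 2^1: 2 = 2^1·1; with 7 mod 8 = 7, (2/7) = +1; sign now -1; continue with (1/7)
reached (1/7) = 1, so the symbol is -1

-1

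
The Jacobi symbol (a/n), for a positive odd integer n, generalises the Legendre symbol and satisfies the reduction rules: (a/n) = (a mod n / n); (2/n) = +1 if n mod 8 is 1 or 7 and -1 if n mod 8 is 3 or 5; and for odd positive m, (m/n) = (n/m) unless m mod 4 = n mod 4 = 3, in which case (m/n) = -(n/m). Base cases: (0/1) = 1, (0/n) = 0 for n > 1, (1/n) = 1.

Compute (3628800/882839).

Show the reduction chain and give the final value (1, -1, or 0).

(3628800/882839) = (97444/882839)   [reduce mod 882839]
97444 = 2^2·24361; (2/882839) = +1 since 882839 mod 8 = 7, so (97444/882839) = (+1)^2·(24361/882839); sign now +1
reciprocity: (24361/882839) = +1·(882839/24361) since 24361 mod 4 = 1, 882839 mod 4 = 3; sign now +1
(882839/24361) = (5843/24361)   [reduce mod 24361]
reciprocity: (5843/24361) = +1·(24361/5843) since 5843 mod 4 = 3, 24361 mod 4 = 1; sign now +1
(24361/5843) = (989/5843)   [reduce mod 5843]
reciprocity: (989/5843) = +1·(5843/989) since 989 mod 4 = 1, 5843 mod 4 = 3; sign now +1
(5843/989) = (898/989)   [reduce mod 989]
898 = 2^1·449; (2/989) = -1 since 989 mod 8 = 5, so (898/989) = (-1)^1·(449/989); sign now -1
reciprocity: (449/989) = +1·(989/449) since 449 mod 4 = 1, 989 mod 4 = 1; sign now -1
(989/449) = (91/449)   [reduce mod 449]
reciprocity: (91/449) = +1·(449/91) since 91 mod 4 = 3, 449 mod 4 = 1; sign now -1
(449/91) = (85/91)   [reduce mod 91]
reciprocity: (85/91) = +1·(91/85) since 85 mod 4 = 1, 91 mod 4 = 3; sign now -1
(91/85) = (6/85)   [reduce mod 85]
6 = 2^1·3; (2/85) = -1 since 85 mod 8 = 5, so (6/85) = (-1)^1·(3/85); sign now +1
reciprocity: (3/85) = +1·(85/3) since 3 mod 4 = 3, 85 mod 4 = 1; sign now +1
(85/3) = (1/3)   [reduce mod 3]
(1/3) = 1; final value = sign = +1

1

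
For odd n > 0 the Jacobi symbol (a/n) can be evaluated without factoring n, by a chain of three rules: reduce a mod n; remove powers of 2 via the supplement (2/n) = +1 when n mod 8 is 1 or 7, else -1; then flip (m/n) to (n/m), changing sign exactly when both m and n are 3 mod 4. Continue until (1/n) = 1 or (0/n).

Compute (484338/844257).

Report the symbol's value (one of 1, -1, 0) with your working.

0

factor out 2^1: 484338 = 2^1·242169; with 844257 mod 8 = 1, (2/844257) = +1; sign now +1; continue with (242169/844257)
flip (242169/844257) -> (844257/242169): both odd, 242169 mod 4 = 1, 844257 mod 4 = 1, so the flip contributes +1; sign now +1
(844257/242169): 844257 mod 242169 = 117750, so (844257/242169) = (117750/242169)
factor out 2^1: 117750 = 2^1·58875; with 242169 mod 8 = 1, (2/242169) = +1; sign now +1; continue with (58875/242169)
flip (58875/242169) -> (242169/58875): both odd, 58875 mod 4 = 3, 242169 mod 4 = 1, so the flip contributes +1; sign now +1
(242169/58875): 242169 mod 58875 = 6669, so (242169/58875) = (6669/58875)
flip (6669/58875) -> (58875/6669): both odd, 6669 mod 4 = 1, 58875 mod 4 = 3, so the flip contributes +1; sign now +1
(58875/6669): 58875 mod 6669 = 5523, so (58875/6669) = (5523/6669)
flip (5523/6669) -> (6669/5523): both odd, 5523 mod 4 = 3, 6669 mod 4 = 1, so the flip contributes +1; sign now +1
(6669/5523): 6669 mod 5523 = 1146, so (6669/5523) = (1146/5523)
factor out 2^1: 1146 = 2^1·573; with 5523 mod 8 = 3, (2/5523) = -1; sign now -1; continue with (573/5523)
flip (573/5523) -> (5523/573): both odd, 573 mod 4 = 1, 5523 mod 4 = 3, so the flip contributes +1; sign now -1
(5523/573): 5523 mod 573 = 366, so (5523/573) = (366/573)
factor out 2^1: 366 = 2^1·183; with 573 mod 8 = 5, (2/573) = -1; sign now +1; continue with (183/573)
flip (183/573) -> (573/183): both odd, 183 mod 4 = 3, 573 mod 4 = 1, so the flip contributes +1; sign now +1
(573/183): 573 mod 183 = 24, so (573/183) = (24/183)
factor out 2^3: 24 = 2^3·3; with 183 mod 8 = 7, (2/183) = +1; sign now +1; continue with (3/183)
flip (3/183) -> (183/3): both odd, 3 mod 4 = 3, 183 mod 4 = 3, so the flip contributes -1; sign now -1
(183/3): 183 mod 3 = 0, so (183/3) = (0/3)
reached (0/3); gcd(a, n) > 1, so (0/3) = 0 and the symbol is 0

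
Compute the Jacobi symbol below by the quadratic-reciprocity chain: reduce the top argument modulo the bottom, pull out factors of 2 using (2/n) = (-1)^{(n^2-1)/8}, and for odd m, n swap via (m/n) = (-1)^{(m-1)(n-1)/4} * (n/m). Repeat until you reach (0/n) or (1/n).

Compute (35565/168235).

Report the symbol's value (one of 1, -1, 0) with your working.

reciprocity: (35565/168235) = +1·(168235/35565) since 35565 mod 4 = 1, 168235 mod 4 = 3; sign now +1
(168235/35565) = (25975/35565)   [reduce mod 35565]
reciprocity: (25975/35565) = +1·(35565/25975) since 25975 mod 4 = 3, 35565 mod 4 = 1; sign now +1
(35565/25975) = (9590/25975)   [reduce mod 25975]
9590 = 2^1·4795; (2/25975) = +1 since 25975 mod 8 = 7, so (9590/25975) = (+1)^1·(4795/25975); sign now +1
reciprocity: (4795/25975) = -1·(25975/4795) since 4795 mod 4 = 3, 25975 mod 4 = 3; sign now -1
(25975/4795) = (2000/4795)   [reduce mod 4795]
2000 = 2^4·125; (2/4795) = -1 since 4795 mod 8 = 3, so (2000/4795) = (-1)^4·(125/4795); sign now -1
reciprocity: (125/4795) = +1·(4795/125) since 125 mod 4 = 1, 4795 mod 4 = 3; sign now -1
(4795/125) = (45/125)   [reduce mod 125]
reciprocity: (45/125) = +1·(125/45) since 45 mod 4 = 1, 125 mod 4 = 1; sign now -1
(125/45) = (35/45)   [reduce mod 45]
reciprocity: (35/45) = +1·(45/35) since 35 mod 4 = 3, 45 mod 4 = 1; sign now -1
(45/35) = (10/35)   [reduce mod 35]
10 = 2^1·5; (2/35) = -1 since 35 mod 8 = 3, so (10/35) = (-1)^1·(5/35); sign now +1
reciprocity: (5/35) = +1·(35/5) since 5 mod 4 = 1, 35 mod 4 = 3; sign now +1
(35/5) = (0/5)   [reduce mod 5]
(0/5) = 0   [gcd(a, n) > 1]; final value = 0

0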